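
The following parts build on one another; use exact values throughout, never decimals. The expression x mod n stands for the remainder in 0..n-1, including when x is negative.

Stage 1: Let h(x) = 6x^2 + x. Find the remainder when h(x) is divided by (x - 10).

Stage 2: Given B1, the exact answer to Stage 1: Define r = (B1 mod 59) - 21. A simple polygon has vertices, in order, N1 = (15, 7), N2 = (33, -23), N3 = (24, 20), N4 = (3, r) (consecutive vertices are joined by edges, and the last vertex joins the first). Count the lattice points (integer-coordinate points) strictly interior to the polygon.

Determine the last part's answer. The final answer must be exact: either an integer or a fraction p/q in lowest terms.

Stage 1: remainder = value at the root: 6*(10)^2 + 1*(10)^1 = (600) + (10) = 610; answer 610
Stage 2: B1 = 610; r = -1; cross terms: (15*-23 - 33*7)=-576, (33*20 - 24*-23)=1212, (24*-1 - 3*20)=-84, (3*7 - 15*-1)=36; twice the area = |588| = 588; area = 294; boundary points = 6 + 1 + 21 + 4 = 32; strictly interior points = area - boundary/2 + 1 = 279; answer 279

279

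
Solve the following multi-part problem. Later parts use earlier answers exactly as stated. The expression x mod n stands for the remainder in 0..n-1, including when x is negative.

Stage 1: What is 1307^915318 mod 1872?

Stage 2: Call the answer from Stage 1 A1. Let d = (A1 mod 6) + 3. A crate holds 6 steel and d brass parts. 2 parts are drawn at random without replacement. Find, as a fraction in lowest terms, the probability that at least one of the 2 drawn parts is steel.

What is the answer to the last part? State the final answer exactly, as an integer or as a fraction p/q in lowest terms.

Stage 1: squarings mod 1872: 1307^1=1307, 1307^2=985, 1307^4=529, 1307^8=913, 1307^16=529, 1307^32=913, 1307^64=529, 1307^128=913, 1307^256=529, 1307^512=913, 1307^1024=529, 1307^2048=913, 1307^4096=529, 1307^8192=913, 1307^16384=529, 1307^32768=913, 1307^65536=529, 1307^131072=913, 1307^262144=529, 1307^524288=913; 1307^915318 = 1307^2 * 1307^4 * 1307^16 * 1307^32 * 1307^64 * 1307^256 * 1307^512 * 1307^1024 * 1307^4096 * 1307^8192 * 1307^16384 * 1307^32768 * 1307^65536 * 1307^262144 * 1307^524288 = 649 (mod 1872); answer 649
Stage 2: A1 = 649; d = 4; total draws C(10,2) = 45; complement C(4,2) = 6; favorable 45 - 6 = 39; P = 13/15; answer 13/15

13/15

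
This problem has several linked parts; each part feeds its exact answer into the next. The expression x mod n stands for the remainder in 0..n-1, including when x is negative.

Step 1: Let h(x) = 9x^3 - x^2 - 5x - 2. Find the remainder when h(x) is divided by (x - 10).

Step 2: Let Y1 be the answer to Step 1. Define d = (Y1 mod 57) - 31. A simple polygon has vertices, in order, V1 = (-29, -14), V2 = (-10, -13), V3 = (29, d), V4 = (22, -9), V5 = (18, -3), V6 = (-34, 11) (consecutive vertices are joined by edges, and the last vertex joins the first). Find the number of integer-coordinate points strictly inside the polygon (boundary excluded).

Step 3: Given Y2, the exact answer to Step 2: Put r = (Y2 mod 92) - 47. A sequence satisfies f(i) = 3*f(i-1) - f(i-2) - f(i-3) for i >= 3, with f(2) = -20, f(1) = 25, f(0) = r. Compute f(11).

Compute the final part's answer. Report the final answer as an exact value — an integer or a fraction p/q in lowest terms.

-117071

Step 1: remainder = value at the root: 9*(10)^3 - 1*(10)^2 - 5*(10)^1 - 2 = (9000) + (-100) + (-50) + (-2) = 8848; answer 8848
Step 2: Y1 = 8848; d = -18; cross terms: (-29*-13 - -10*-14)=237, (-10*-18 - 29*-13)=557, (29*-9 - 22*-18)=135, (22*-3 - 18*-9)=96, (18*11 - -34*-3)=96, (-34*-14 - -29*11)=795; twice the area = |1916| = 1916; area = 958; boundary points = 1 + 1 + 1 + 2 + 2 + 5 = 12; strictly interior points = area - boundary/2 + 1 = 953; answer 953
Step 3: Y2 = 953; r = -14; f(3) = 3*(-20) - 1*(25) - 1*(-14) = -71; iterating: f(3)=-71, f(4)=-218, f(5)=-563, f(6)=-1400, f(7)=-3419, f(8)=-8294, f(9)=-20063, f(10)=-48476, f(11)=-117071; answer -117071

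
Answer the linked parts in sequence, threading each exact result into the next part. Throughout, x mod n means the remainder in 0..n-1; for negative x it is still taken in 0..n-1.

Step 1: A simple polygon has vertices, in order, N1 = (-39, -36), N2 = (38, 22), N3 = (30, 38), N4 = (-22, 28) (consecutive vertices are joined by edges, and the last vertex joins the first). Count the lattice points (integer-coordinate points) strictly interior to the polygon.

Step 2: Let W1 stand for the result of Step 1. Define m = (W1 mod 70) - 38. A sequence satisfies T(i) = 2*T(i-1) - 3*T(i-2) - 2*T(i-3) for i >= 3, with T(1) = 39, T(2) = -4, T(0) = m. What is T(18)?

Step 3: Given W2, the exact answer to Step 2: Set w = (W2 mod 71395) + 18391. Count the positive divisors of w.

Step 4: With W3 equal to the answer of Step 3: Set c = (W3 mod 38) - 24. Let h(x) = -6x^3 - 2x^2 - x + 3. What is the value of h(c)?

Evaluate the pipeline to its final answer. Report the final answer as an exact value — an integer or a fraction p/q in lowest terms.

47223

Step 1: cross terms: (-39*22 - 38*-36)=510, (38*38 - 30*22)=784, (30*28 - -22*38)=1676, (-22*-36 - -39*28)=1884; twice the area = |4854| = 4854; area = 2427; boundary points = 1 + 8 + 2 + 1 = 12; strictly interior points = area - boundary/2 + 1 = 2422; answer 2422
Step 2: W1 = 2422; m = 4; T(3) = 2*(-4) - 3*(39) - 2*(4) = -133; iterating: T(3)=-133, T(4)=-332, T(5)=-257, T(6)=748, T(7)=2931, T(8)=4132, T(9)=-2025, T(10)=-22308, T(11)=-46805, T(12)=-22636, T(13)=139759, T(14)=441036, T(15)=508067, T(16)=-586492, T(17)=-3579257, T(18)=-6415172; answer -6415172
Step 3: W2 = -6415172; w = 28769; 28769 = 13 * 2213; number of divisors = (1+1) * (1+1) = 4; answer 4
Step 4: W3 = 4; c = -20; -6*(-20)^3 - 2*(-20)^2 - 1*(-20)^1 + 3 = (48000) + (-800) + (20) + (3) = 47223; answer 47223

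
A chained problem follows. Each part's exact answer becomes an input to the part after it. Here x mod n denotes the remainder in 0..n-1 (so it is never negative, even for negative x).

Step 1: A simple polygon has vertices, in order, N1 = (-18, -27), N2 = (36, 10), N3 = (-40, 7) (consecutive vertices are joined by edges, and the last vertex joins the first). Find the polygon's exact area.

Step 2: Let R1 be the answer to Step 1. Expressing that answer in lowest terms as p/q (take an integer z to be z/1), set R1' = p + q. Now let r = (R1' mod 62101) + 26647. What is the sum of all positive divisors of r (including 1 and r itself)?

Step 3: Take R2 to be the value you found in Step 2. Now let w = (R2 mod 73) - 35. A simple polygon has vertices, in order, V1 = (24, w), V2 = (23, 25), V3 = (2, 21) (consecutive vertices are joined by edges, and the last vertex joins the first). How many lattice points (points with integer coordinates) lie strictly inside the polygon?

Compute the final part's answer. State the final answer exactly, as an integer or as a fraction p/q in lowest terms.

Step 1: cross terms: (-18*10 - 36*-27)=792, (36*7 - -40*10)=652, (-40*-27 - -18*7)=1206; twice the area = |2650| = 2650; area = 1325; answer 1325
Step 2: R1 = 1325; threaded value p + q = 1326; r = 27973; 27973 = 11 * 2543; sigma = (1 + 11) * (1 + 2543) = 12 * 2544 = 30528; answer 30528
Step 3: R2 = 30528; w = -21; cross terms: (24*25 - 23*-21)=1083, (23*21 - 2*25)=433, (2*-21 - 24*21)=-546; twice the area = |970| = 970; area = 485; boundary points = 1 + 1 + 2 = 4; strictly interior points = area - boundary/2 + 1 = 484; answer 484

484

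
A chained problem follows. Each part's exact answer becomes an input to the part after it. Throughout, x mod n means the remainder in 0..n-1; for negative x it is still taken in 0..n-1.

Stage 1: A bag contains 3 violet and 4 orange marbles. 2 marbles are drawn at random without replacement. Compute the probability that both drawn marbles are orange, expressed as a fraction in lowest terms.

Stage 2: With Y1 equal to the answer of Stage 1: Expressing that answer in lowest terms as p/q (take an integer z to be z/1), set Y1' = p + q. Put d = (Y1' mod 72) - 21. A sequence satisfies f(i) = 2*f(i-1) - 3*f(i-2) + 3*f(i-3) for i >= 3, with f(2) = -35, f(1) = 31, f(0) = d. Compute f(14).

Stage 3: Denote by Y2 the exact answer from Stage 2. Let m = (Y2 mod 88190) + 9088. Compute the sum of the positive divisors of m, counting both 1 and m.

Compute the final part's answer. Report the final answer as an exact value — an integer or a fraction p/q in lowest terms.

Stage 1: total draws C(7,2) = 21; favorable C(4,2) = 6; P = 2/7; answer 2/7
Stage 2: Y1 = 2/7; threaded value p + q = 9; d = -12; f(3) = 2*(-35) - 3*(31) + 3*(-12) = -199; iterating: f(3)=-199, f(4)=-200, f(5)=92, f(6)=187, f(7)=-502, f(8)=-1289, f(9)=-511, f(10)=1339, f(11)=344, f(12)=-4862, f(13)=-6739, f(14)=2140; answer 2140
Stage 3: Y2 = 2140; m = 11228; 11228 = 2^2 * 7 * 401; sigma = (1 + 2 + 4) * (1 + 7) * (1 + 401) = 7 * 8 * 402 = 22512; answer 22512

22512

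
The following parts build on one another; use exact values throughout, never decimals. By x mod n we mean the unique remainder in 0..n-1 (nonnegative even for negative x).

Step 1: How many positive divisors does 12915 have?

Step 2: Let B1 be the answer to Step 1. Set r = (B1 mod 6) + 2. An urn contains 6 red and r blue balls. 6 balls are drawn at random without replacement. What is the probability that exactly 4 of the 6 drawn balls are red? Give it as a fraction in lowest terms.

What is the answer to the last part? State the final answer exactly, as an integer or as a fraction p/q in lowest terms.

Step 1: 12915 = 3^2 * 5 * 7 * 41; number of divisors = (2+1) * (1+1) * (1+1) * (1+1) = 24; answer 24
Step 2: B1 = 24; r = 2; total draws C(8,6) = 28; favorable C(6,4)*C(2,2) = 15; P = 15/28; answer 15/28

15/28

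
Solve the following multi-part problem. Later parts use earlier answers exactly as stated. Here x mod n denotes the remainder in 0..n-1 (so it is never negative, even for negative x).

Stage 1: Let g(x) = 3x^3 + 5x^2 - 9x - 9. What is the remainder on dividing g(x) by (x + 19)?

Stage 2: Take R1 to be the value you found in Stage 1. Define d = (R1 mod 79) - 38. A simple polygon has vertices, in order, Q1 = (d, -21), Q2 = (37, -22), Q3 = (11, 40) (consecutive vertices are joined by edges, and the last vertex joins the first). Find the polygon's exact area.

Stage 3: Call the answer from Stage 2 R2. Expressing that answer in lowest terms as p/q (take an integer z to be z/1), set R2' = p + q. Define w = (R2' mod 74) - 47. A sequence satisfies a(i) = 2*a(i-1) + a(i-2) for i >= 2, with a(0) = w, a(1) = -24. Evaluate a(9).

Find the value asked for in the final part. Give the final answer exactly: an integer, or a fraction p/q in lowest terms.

-42408

Stage 1: remainder = value at the root: 3*(-19)^3 + 5*(-19)^2 - 9*(-19)^1 - 9 = (-20577) + (1805) + (171) + (-9) = -18610; answer -18610
Stage 2: R1 = -18610; d = -4; cross terms: (-4*-22 - 37*-21)=865, (37*40 - 11*-22)=1722, (11*-21 - -4*40)=-71; twice the area = |2516| = 2516; area = 1258; answer 1258
Stage 3: R2 = 1258; threaded value p + q = 1259; w = -46; a(2) = 2*(-24) + 1*(-46) = -94; iterating: a(2)=-94, a(3)=-212, a(4)=-518, a(5)=-1248, a(6)=-3014, a(7)=-7276, a(8)=-17566, a(9)=-42408; answer -42408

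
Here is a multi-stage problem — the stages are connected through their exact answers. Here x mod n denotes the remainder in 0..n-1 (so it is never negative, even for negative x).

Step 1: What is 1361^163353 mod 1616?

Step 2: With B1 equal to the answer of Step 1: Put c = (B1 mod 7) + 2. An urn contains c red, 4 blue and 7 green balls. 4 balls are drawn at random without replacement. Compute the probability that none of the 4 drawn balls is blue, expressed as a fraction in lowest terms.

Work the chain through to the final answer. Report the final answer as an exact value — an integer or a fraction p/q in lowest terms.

Step 1: squarings mod 1616: 1361^1=1361, 1361^2=385, 1361^4=1169, 1361^8=1041, 1361^16=961, 1361^32=785, 1361^64=529, 1361^128=273, 1361^256=193, 1361^512=81, 1361^1024=97, 1361^2048=1329, 1361^4096=1569, 1361^8192=593, 1361^16384=977, 1361^32768=1089, 1361^65536=1393, 1361^131072=1249; 1361^163353 = 1361^1 * 1361^8 * 1361^16 * 1361^512 * 1361^1024 * 1361^2048 * 1361^4096 * 1361^8192 * 1361^16384 * 1361^131072 = 609 (mod 1616); answer 609
Step 2: B1 = 609; c = 2; total draws C(13,4) = 715; favorable C(9,4) = 126; P = 126/715; answer 126/715

126/715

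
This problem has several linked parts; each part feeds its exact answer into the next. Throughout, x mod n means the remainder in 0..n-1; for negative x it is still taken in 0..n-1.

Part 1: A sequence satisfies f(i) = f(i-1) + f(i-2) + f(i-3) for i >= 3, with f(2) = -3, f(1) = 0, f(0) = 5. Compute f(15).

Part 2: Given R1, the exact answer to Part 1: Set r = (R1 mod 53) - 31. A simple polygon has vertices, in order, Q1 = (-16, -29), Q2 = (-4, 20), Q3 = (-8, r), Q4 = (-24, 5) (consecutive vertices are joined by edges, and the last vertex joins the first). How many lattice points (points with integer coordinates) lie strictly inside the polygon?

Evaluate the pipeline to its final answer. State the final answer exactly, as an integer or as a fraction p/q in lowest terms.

418

Part 1: f(3) = 1*(-3) + 1*(0) + 1*(5) = 2; iterating: f(3)=2, f(4)=-1, f(5)=-2, f(6)=-1, f(7)=-4, f(8)=-7, f(9)=-12, f(10)=-23, f(11)=-42, f(12)=-77, f(13)=-142, f(14)=-261, f(15)=-480; answer -480
Part 2: R1 = -480; r = 19; cross terms: (-16*20 - -4*-29)=-436, (-4*19 - -8*20)=84, (-8*5 - -24*19)=416, (-24*-29 - -16*5)=776; twice the area = |840| = 840; area = 420; boundary points = 1 + 1 + 2 + 2 = 6; strictly interior points = area - boundary/2 + 1 = 418; answer 418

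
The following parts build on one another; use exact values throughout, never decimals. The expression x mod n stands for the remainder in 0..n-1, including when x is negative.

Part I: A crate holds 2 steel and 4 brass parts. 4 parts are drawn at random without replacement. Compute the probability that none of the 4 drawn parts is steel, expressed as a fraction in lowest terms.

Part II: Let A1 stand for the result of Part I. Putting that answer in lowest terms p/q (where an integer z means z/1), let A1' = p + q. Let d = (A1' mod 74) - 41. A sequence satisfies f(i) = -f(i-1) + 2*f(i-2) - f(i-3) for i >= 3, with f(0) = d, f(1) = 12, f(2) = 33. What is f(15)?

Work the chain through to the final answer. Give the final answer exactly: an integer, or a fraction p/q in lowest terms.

Part I: total draws C(6,4) = 15; favorable C(4,4) = 1; P = 1/15; answer 1/15
Part II: A1 = 1/15; threaded value p + q = 16; d = -25; f(3) = -1*(33) + 2*(12) - 1*(-25) = 16; iterating: f(3)=16, f(4)=38, f(5)=-39, f(6)=99, f(7)=-215, f(8)=452, f(9)=-981, f(10)=2100, f(11)=-4514, f(12)=9695, f(13)=-20823, f(14)=44727, f(15)=-96068; answer -96068

-96068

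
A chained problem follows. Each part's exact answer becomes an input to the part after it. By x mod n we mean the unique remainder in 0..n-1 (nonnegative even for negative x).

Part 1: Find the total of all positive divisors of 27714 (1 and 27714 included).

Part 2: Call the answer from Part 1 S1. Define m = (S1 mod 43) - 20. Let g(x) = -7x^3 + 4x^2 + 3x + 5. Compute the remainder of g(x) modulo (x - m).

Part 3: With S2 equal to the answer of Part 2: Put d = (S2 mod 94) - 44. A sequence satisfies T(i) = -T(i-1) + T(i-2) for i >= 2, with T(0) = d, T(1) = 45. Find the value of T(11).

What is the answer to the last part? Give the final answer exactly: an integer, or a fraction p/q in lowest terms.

3730

Part 1: 27714 = 2 * 3 * 31 * 149; sigma = (1 + 2) * (1 + 3) * (1 + 31) * (1 + 149) = 3 * 4 * 32 * 150 = 57600; answer 57600
Part 2: S1 = 57600; m = 3; remainder = value at the root: -7*(3)^3 + 4*(3)^2 + 3*(3)^1 + 5 = (-189) + (36) + (9) + (5) = -139; answer -139
Part 3: S2 = -139; d = 5; T(2) = -1*(45) + 1*(5) = -40; iterating: T(2)=-40, T(3)=85, T(4)=-125, T(5)=210, T(6)=-335, T(7)=545, T(8)=-880, T(9)=1425, T(10)=-2305, T(11)=3730; answer 3730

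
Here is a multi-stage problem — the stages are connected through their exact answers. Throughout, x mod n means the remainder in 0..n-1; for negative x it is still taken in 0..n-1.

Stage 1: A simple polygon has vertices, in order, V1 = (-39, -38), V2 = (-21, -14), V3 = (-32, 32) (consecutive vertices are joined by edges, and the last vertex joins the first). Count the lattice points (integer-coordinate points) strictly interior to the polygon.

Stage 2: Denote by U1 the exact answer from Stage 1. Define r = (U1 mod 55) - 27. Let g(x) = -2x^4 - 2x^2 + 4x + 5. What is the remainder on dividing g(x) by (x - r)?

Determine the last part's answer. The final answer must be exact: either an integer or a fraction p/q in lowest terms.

-210523

Stage 1: cross terms: (-39*-14 - -21*-38)=-252, (-21*32 - -32*-14)=-1120, (-32*-38 - -39*32)=2464; twice the area = |1092| = 1092; area = 546; boundary points = 6 + 1 + 7 = 14; strictly interior points = area - boundary/2 + 1 = 540; answer 540
Stage 2: U1 = 540; r = 18; remainder = value at the root: -2*(18)^4 - 2*(18)^2 + 4*(18)^1 + 5 = (-209952) + (-648) + (72) + (5) = -210523; answer -210523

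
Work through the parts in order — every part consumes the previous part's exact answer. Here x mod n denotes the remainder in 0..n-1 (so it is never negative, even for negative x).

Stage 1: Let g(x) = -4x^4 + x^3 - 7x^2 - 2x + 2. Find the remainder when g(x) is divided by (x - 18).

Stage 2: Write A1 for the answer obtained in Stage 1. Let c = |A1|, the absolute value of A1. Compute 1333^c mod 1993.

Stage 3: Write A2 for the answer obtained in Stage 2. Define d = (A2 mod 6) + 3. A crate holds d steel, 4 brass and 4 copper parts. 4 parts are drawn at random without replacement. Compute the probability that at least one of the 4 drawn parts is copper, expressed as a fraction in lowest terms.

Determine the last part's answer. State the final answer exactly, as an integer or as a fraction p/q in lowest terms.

113/143

Stage 1: remainder = value at the root: -4*(18)^4 + 1*(18)^3 - 7*(18)^2 - 2*(18)^1 + 2 = (-419904) + (5832) + (-2268) + (-36) + (2) = -416374; answer -416374
Stage 2: A1 = -416374; c = 416374; squarings mod 1993: 1333^1=1333, 1333^2=1126, 1333^4=328, 1333^8=1955, 1333^16=1444, 1333^32=458, 1333^64=499, 1333^128=1869, 1333^256=1425, 1333^512=1751, 1333^1024=767, 1333^2048=354, 1333^4096=1750, 1333^8192=1252, 1333^16384=1006, 1333^32768=1585, 1333^65536=1045, 1333^131072=1854, 1333^262144=1384; 1333^416374 = 1333^2 * 1333^4 * 1333^16 * 1333^32 * 1333^64 * 1333^512 * 1333^2048 * 1333^4096 * 1333^16384 * 1333^131072 * 1333^262144 = 1221 (mod 1993); answer 1221
Stage 3: A2 = 1221; d = 6; total draws C(14,4) = 1001; complement C(10,4) = 210; favorable 1001 - 210 = 791; P = 113/143; answer 113/143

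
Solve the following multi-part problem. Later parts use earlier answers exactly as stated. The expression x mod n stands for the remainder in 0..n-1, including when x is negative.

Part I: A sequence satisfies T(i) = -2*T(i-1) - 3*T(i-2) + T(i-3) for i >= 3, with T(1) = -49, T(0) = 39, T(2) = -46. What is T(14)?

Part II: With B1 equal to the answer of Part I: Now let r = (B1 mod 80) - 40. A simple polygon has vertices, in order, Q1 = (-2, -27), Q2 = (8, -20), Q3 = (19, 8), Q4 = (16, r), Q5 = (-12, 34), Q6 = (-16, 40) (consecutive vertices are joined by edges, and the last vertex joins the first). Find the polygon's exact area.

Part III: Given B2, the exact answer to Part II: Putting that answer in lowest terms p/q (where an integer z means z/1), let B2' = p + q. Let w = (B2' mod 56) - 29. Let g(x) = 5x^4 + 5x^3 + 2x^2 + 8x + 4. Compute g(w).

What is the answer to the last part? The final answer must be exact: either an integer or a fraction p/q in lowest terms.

Part I: T(3) = -2*(-46) - 3*(-49) + 1*(39) = 278; iterating: T(3)=278, T(4)=-467, T(5)=54, T(6)=1571, T(7)=-3771, T(8)=2883, T(9)=7118, T(10)=-26656, T(11)=34841, T(12)=17404, T(13)=-165987, T(14)=314603; answer 314603
Part II: B1 = 314603; r = 3; cross terms: (-2*-20 - 8*-27)=256, (8*8 - 19*-20)=444, (19*3 - 16*8)=-71, (16*34 - -12*3)=580, (-12*40 - -16*34)=64, (-16*-27 - -2*40)=512; twice the area = |1785| = 1785; area = 1785/2; answer 1785/2
Part III: B2 = 1785/2; threaded value p + q = 1787; w = 22; 5*(22)^4 + 5*(22)^3 + 2*(22)^2 + 8*(22)^1 + 4 = (1171280) + (53240) + (968) + (176) + (4) = 1225668; answer 1225668

1225668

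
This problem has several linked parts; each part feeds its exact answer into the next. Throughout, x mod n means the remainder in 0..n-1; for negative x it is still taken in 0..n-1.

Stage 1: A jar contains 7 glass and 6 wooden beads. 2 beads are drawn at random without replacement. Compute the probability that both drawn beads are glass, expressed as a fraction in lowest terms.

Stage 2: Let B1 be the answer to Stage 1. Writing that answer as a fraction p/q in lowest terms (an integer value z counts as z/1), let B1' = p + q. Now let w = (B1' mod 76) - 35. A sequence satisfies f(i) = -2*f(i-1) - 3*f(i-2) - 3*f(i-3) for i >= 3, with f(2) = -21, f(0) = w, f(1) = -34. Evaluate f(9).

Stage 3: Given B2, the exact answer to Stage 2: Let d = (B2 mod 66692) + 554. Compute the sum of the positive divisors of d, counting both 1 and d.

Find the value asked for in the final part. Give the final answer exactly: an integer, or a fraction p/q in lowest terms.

Stage 1: total draws C(13,2) = 78; favorable C(7,2) = 21; P = 7/26; answer 7/26
Stage 2: B1 = 7/26; threaded value p + q = 33; w = -2; f(3) = -2*(-21) - 3*(-34) - 3*(-2) = 150; iterating: f(3)=150, f(4)=-135, f(5)=-117, f(6)=189, f(7)=378, f(8)=-972, f(9)=243; answer 243
Stage 3: B2 = 243; d = 797; 797 is prime, so its only divisors are 1 and 797; sigma = 1 + 797 = 798; answer 798

798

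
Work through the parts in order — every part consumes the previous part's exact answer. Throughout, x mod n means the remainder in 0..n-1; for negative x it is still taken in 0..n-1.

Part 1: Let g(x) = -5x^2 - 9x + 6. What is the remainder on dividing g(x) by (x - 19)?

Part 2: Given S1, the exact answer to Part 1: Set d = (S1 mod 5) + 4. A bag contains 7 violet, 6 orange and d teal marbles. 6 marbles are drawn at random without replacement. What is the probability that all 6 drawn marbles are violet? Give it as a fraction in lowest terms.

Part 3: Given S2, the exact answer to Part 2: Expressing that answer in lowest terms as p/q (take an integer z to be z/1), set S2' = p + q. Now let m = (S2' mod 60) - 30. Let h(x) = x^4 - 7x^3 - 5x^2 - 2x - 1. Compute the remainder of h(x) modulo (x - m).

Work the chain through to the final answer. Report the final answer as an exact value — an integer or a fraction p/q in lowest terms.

4

Part 1: remainder = value at the root: -5*(19)^2 - 9*(19)^1 + 6 = (-1805) + (-171) + (6) = -1970; answer -1970
Part 2: S1 = -1970; d = 4; total draws C(17,6) = 12376; favorable C(7,6) = 7; P = 1/1768; answer 1/1768
Part 3: S2 = 1/1768; threaded value p + q = 1769; m = -1; remainder = value at the root: 1*(-1)^4 - 7*(-1)^3 - 5*(-1)^2 - 2*(-1)^1 - 1 = (1) + (7) + (-5) + (2) + (-1) = 4; answer 4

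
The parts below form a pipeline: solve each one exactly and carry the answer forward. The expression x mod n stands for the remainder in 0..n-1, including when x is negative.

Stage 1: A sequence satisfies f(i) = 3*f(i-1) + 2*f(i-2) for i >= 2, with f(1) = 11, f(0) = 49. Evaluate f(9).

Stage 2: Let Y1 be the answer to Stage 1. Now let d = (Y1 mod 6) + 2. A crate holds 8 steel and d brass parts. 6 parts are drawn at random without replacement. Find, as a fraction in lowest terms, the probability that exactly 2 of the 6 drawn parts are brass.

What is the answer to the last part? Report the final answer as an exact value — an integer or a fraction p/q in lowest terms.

42/143

Stage 1: f(2) = 3*(11) + 2*(49) = 131; iterating: f(2)=131, f(3)=415, f(4)=1507, f(5)=5351, f(6)=19067, f(7)=67903, f(8)=241843, f(9)=861335; answer 861335
Stage 2: Y1 = 861335; d = 7; total draws C(15,6) = 5005; favorable C(7,2)*C(8,4) = 1470; P = 42/143; answer 42/143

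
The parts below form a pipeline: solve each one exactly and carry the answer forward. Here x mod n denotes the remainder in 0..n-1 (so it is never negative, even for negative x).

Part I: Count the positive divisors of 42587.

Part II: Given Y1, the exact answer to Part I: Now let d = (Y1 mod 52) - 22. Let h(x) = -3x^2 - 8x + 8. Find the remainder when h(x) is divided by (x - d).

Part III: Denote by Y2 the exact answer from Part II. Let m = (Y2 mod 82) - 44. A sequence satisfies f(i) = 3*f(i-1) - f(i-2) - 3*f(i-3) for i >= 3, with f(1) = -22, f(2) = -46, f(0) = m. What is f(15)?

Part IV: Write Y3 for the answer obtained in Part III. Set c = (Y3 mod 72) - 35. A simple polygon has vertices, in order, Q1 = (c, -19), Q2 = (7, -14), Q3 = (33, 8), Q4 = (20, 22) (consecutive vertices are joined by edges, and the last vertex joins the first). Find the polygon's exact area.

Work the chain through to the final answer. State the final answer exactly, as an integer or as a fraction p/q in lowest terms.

Part I: 42587 = 37 * 1151; number of divisors = (1+1) * (1+1) = 4; answer 4
Part II: Y1 = 4; d = -18; remainder = value at the root: -3*(-18)^2 - 8*(-18)^1 + 8 = (-972) + (144) + (8) = -820; answer -820
Part III: Y2 = -820; m = -44; f(3) = 3*(-46) - 1*(-22) - 3*(-44) = 16; iterating: f(3)=16, f(4)=160, f(5)=602, f(6)=1598, f(7)=3712, f(8)=7732, f(9)=14690, f(10)=25202, f(11)=37720, f(12)=43888, f(13)=18338, f(14)=-102034, f(15)=-456104; answer -456104
Part IV: Y3 = -456104; c = -19; cross terms: (-19*-14 - 7*-19)=399, (7*8 - 33*-14)=518, (33*22 - 20*8)=566, (20*-19 - -19*22)=38; twice the area = |1521| = 1521; area = 1521/2; answer 1521/2

1521/2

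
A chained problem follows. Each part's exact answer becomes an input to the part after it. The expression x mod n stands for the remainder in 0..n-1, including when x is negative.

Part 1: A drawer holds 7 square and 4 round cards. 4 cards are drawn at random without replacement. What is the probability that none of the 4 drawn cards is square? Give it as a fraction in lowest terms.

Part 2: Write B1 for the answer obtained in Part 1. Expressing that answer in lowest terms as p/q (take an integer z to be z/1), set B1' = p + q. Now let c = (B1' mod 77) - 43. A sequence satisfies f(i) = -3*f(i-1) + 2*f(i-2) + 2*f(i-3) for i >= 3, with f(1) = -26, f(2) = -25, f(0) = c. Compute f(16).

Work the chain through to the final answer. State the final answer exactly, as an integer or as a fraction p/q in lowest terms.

Part 1: total draws C(11,4) = 330; favorable C(4,4) = 1; P = 1/330; answer 1/330
Part 2: B1 = 1/330; threaded value p + q = 331; c = -20; f(3) = -3*(-25) + 2*(-26) + 2*(-20) = -17; iterating: f(3)=-17, f(4)=-51, f(5)=69, f(6)=-343, f(7)=1065, f(8)=-3743, f(9)=12673, f(10)=-43375, f(11)=147985, f(12)=-505359, f(13)=1725297, f(14)=-5890639, f(15)=20111793, f(16)=-68666063; answer -68666063

-68666063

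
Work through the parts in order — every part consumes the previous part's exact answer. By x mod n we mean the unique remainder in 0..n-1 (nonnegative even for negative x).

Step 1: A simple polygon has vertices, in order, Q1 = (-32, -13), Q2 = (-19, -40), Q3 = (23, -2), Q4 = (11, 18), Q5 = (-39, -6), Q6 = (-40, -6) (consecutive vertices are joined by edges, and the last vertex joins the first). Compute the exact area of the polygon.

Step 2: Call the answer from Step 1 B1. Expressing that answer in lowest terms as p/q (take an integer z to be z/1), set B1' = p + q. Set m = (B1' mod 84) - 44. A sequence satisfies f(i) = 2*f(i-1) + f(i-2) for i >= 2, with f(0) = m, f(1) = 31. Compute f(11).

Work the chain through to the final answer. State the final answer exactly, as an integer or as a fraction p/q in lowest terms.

137545

Step 1: cross terms: (-32*-40 - -19*-13)=1033, (-19*-2 - 23*-40)=958, (23*18 - 11*-2)=436, (11*-6 - -39*18)=636, (-39*-6 - -40*-6)=-6, (-40*-13 - -32*-6)=328; twice the area = |3385| = 3385; area = 3385/2; answer 3385/2
Step 2: B1 = 3385/2; threaded value p + q = 3387; m = -17; f(2) = 2*(31) + 1*(-17) = 45; iterating: f(2)=45, f(3)=121, f(4)=287, f(5)=695, f(6)=1677, f(7)=4049, f(8)=9775, f(9)=23599, f(10)=56973, f(11)=137545; answer 137545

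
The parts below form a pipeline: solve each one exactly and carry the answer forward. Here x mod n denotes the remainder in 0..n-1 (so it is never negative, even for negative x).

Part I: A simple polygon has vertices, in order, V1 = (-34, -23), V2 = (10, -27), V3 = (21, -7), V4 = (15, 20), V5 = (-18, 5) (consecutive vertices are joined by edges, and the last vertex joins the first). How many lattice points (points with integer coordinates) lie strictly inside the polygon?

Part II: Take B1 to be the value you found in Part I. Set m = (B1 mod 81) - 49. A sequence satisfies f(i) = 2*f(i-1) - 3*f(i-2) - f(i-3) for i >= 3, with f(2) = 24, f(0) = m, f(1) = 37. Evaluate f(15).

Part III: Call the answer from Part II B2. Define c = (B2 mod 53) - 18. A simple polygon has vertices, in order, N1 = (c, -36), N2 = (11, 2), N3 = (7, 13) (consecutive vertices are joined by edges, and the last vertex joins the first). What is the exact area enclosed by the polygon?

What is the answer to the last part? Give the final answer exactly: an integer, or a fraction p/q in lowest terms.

142

Part I: cross terms: (-34*-27 - 10*-23)=1148, (10*-7 - 21*-27)=497, (21*20 - 15*-7)=525, (15*5 - -18*20)=435, (-18*-23 - -34*5)=584; twice the area = |3189| = 3189; area = 3189/2; boundary points = 4 + 1 + 3 + 3 + 4 = 15; strictly interior points = area - boundary/2 + 1 = 1588; answer 1588
Part II: B1 = 1588; m = 0; f(3) = 2*(24) - 3*(37) - 1*(0) = -63; iterating: f(3)=-63, f(4)=-235, f(5)=-305, f(6)=158, f(7)=1466, f(8)=2763, f(9)=970, f(10)=-7815, f(11)=-21303, f(12)=-20131, f(13)=31462, f(14)=144620, f(15)=214985; answer 214985
Part III: B2 = 214985; c = -1; cross terms: (-1*2 - 11*-36)=394, (11*13 - 7*2)=129, (7*-36 - -1*13)=-239; twice the area = |284| = 284; area = 142; answer 142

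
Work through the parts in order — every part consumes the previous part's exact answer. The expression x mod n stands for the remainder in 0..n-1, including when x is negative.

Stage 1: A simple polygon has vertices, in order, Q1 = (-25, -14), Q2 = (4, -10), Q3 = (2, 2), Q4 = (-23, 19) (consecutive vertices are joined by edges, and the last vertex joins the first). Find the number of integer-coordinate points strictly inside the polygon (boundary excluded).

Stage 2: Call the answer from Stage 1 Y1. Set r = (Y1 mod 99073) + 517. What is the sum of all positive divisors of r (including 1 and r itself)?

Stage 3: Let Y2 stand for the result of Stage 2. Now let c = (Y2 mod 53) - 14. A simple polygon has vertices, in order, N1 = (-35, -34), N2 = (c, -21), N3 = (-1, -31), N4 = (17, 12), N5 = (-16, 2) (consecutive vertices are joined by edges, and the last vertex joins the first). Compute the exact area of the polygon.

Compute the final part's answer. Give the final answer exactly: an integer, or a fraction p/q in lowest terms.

1030

Stage 1: cross terms: (-25*-10 - 4*-14)=306, (4*2 - 2*-10)=28, (2*19 - -23*2)=84, (-23*-14 - -25*19)=797; twice the area = |1215| = 1215; area = 1215/2; boundary points = 1 + 2 + 1 + 1 = 5; strictly interior points = area - boundary/2 + 1 = 606; answer 606
Stage 2: Y1 = 606; r = 1123; 1123 is prime, so its only divisors are 1 and 1123; sigma = 1 + 1123 = 1124; answer 1124
Stage 3: Y2 = 1124; c = -3; cross terms: (-35*-21 - -3*-34)=633, (-3*-31 - -1*-21)=72, (-1*12 - 17*-31)=515, (17*2 - -16*12)=226, (-16*-34 - -35*2)=614; twice the area = |2060| = 2060; area = 1030; answer 1030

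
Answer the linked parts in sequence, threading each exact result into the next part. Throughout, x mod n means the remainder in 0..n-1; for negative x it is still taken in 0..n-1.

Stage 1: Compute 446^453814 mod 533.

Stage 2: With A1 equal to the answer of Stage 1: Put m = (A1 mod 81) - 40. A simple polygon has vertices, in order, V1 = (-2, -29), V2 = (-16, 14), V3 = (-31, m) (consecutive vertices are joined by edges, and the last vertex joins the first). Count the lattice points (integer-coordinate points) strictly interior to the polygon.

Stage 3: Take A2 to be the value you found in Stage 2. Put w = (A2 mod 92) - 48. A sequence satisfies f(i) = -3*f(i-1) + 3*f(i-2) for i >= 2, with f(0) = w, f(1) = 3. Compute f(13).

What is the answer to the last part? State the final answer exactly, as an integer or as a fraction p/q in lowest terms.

Stage 1: squarings mod 533: 446^1=446, 446^2=107, 446^4=256, 446^8=510, 446^16=529, 446^32=16, 446^64=256, 446^128=510, 446^256=529, 446^512=16, 446^1024=256, 446^2048=510, 446^4096=529, 446^8192=16, 446^16384=256, 446^32768=510, 446^65536=529, 446^131072=16, 446^262144=256; 446^453814 = 446^2 * 446^4 * 446^16 * 446^32 * 446^128 * 446^1024 * 446^2048 * 446^8192 * 446^16384 * 446^32768 * 446^131072 * 446^262144 = 113 (mod 533); answer 113
Stage 2: A1 = 113; m = -8; cross terms: (-2*14 - -16*-29)=-492, (-16*-8 - -31*14)=562, (-31*-29 - -2*-8)=883; twice the area = |953| = 953; area = 953/2; boundary points = 1 + 1 + 1 = 3; strictly interior points = area - boundary/2 + 1 = 476; answer 476
Stage 3: A2 = 476; w = -32; f(2) = -3*(3) + 3*(-32) = -105; iterating: f(2)=-105, f(3)=324, f(4)=-1287, f(5)=4833, f(6)=-18360, f(7)=69579, f(8)=-263817, f(9)=1000188, f(10)=-3792015, f(11)=14376609, f(12)=-54505872, f(13)=206647443; answer 206647443

206647443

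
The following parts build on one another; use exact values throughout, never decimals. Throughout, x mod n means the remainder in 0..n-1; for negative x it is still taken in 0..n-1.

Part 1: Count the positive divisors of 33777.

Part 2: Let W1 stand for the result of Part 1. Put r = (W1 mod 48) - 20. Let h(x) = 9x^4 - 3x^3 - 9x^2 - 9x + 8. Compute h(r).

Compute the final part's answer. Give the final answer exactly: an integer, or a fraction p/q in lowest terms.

37904

Part 1: 33777 = 3^5 * 139; number of divisors = (5+1) * (1+1) = 12; answer 12
Part 2: W1 = 12; r = -8; 9*(-8)^4 - 3*(-8)^3 - 9*(-8)^2 - 9*(-8)^1 + 8 = (36864) + (1536) + (-576) + (72) + (8) = 37904; answer 37904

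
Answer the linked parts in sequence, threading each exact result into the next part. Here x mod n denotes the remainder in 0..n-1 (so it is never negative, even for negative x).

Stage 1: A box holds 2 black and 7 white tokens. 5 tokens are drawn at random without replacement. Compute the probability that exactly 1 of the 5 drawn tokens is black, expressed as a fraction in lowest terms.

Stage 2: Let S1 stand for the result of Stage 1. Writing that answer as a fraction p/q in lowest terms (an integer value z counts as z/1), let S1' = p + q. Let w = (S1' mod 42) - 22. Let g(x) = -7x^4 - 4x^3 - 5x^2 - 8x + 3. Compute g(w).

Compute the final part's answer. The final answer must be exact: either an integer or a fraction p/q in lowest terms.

-26877

Stage 1: total draws C(9,5) = 126; favorable C(2,1)*C(7,4) = 70; P = 5/9; answer 5/9
Stage 2: S1 = 5/9; threaded value p + q = 14; w = -8; -7*(-8)^4 - 4*(-8)^3 - 5*(-8)^2 - 8*(-8)^1 + 3 = (-28672) + (2048) + (-320) + (64) + (3) = -26877; answer -26877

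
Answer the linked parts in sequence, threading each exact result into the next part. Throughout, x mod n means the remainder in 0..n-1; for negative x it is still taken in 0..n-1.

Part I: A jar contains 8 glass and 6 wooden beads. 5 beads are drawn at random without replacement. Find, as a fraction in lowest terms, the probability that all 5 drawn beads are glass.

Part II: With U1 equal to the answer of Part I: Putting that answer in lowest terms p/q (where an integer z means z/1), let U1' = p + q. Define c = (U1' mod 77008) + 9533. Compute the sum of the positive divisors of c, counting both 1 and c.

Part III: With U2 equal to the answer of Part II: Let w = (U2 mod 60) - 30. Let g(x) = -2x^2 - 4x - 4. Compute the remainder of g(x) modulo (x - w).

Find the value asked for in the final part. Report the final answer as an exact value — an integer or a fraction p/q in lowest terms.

Part I: total draws C(14,5) = 2002; favorable C(8,5) = 56; P = 4/143; answer 4/143
Part II: U1 = 4/143; threaded value p + q = 147; c = 9680; 9680 = 2^4 * 5 * 11^2; sigma = (1 + 2 + 4 + 8 + 16) * (1 + 5) * (1 + 11 + 121) = 31 * 6 * 133 = 24738; answer 24738
Part III: U2 = 24738; w = -12; remainder = value at the root: -2*(-12)^2 - 4*(-12)^1 - 4 = (-288) + (48) + (-4) = -244; answer -244

-244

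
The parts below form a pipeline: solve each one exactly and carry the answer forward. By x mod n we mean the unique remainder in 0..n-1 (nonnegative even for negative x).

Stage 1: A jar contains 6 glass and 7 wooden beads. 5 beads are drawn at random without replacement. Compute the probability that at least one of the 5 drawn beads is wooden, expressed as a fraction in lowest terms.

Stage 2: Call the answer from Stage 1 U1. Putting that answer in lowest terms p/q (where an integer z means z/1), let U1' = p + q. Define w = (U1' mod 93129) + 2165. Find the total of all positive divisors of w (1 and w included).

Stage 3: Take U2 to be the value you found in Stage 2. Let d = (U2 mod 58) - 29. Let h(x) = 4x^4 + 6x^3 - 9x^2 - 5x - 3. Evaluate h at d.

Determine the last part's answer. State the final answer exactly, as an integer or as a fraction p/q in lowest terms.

-9

Stage 1: total draws C(13,5) = 1287; complement C(6,5) = 6; favorable 1287 - 6 = 1281; P = 427/429; answer 427/429
Stage 2: U1 = 427/429; threaded value p + q = 856; w = 3021; 3021 = 3 * 19 * 53; sigma = (1 + 3) * (1 + 19) * (1 + 53) = 4 * 20 * 54 = 4320; answer 4320
Stage 3: U2 = 4320; d = -1; 4*(-1)^4 + 6*(-1)^3 - 9*(-1)^2 - 5*(-1)^1 - 3 = (4) + (-6) + (-9) + (5) + (-3) = -9; answer -9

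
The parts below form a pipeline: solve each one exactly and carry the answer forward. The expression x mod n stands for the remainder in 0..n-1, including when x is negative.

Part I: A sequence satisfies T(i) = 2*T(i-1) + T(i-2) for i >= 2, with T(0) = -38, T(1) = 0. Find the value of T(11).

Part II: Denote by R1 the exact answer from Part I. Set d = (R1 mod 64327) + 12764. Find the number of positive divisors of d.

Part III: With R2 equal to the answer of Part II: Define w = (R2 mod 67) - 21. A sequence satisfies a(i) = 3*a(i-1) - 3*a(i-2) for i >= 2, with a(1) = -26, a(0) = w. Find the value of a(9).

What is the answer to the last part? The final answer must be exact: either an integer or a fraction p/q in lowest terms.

Part I: T(2) = 2*(0) + 1*(-38) = -38; iterating: T(2)=-38, T(3)=-76, T(4)=-190, T(5)=-456, T(6)=-1102, T(7)=-2660, T(8)=-6422, T(9)=-15504, T(10)=-37430, T(11)=-90364; answer -90364
Part II: R1 = -90364; d = 51054; 51054 = 2 * 3 * 67 * 127; number of divisors = (1+1) * (1+1) * (1+1) * (1+1) = 16; answer 16
Part III: R2 = 16; w = -5; a(2) = 3*(-26) - 3*(-5) = -63; iterating: a(2)=-63, a(3)=-111, a(4)=-144, a(5)=-99, a(6)=135, a(7)=702, a(8)=1701, a(9)=2997; answer 2997

2997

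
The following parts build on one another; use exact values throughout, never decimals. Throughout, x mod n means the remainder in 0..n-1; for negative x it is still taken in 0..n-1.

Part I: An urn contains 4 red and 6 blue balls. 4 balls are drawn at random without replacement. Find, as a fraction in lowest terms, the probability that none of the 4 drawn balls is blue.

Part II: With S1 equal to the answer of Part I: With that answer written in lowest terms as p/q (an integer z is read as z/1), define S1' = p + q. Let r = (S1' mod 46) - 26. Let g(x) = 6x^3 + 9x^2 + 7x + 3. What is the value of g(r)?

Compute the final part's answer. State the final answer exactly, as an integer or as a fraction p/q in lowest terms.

Part I: total draws C(10,4) = 210; favorable C(4,4) = 1; P = 1/210; answer 1/210
Part II: S1 = 1/210; threaded value p + q = 211; r = 1; 6*(1)^3 + 9*(1)^2 + 7*(1)^1 + 3 = (6) + (9) + (7) + (3) = 25; answer 25

25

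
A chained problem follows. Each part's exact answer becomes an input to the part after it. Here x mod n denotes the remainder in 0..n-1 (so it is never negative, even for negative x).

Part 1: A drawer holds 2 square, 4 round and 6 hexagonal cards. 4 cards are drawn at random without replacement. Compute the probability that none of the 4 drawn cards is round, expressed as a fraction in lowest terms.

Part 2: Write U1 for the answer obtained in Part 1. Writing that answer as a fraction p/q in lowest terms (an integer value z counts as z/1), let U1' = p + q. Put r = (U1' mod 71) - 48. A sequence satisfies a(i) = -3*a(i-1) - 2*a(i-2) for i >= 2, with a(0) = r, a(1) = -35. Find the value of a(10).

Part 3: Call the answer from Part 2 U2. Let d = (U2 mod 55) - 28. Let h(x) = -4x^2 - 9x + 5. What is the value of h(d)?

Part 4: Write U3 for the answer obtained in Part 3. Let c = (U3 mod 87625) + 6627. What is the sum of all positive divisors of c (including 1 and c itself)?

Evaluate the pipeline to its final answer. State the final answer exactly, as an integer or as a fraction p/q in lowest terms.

Part 1: total draws C(12,4) = 495; favorable C(8,4) = 70; P = 14/99; answer 14/99
Part 2: U1 = 14/99; threaded value p + q = 113; r = -6; a(2) = -3*(-35) - 2*(-6) = 117; iterating: a(2)=117, a(3)=-281, a(4)=609, a(5)=-1265, a(6)=2577, a(7)=-5201, a(8)=10449, a(9)=-20945, a(10)=41937; answer 41937
Part 3: U2 = 41937; d = -1; -4*(-1)^2 - 9*(-1)^1 + 5 = (-4) + (9) + (5) = 10; answer 10
Part 4: U3 = 10; c = 6637; 6637 is prime, so its only divisors are 1 and 6637; sigma = 1 + 6637 = 6638; answer 6638

6638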